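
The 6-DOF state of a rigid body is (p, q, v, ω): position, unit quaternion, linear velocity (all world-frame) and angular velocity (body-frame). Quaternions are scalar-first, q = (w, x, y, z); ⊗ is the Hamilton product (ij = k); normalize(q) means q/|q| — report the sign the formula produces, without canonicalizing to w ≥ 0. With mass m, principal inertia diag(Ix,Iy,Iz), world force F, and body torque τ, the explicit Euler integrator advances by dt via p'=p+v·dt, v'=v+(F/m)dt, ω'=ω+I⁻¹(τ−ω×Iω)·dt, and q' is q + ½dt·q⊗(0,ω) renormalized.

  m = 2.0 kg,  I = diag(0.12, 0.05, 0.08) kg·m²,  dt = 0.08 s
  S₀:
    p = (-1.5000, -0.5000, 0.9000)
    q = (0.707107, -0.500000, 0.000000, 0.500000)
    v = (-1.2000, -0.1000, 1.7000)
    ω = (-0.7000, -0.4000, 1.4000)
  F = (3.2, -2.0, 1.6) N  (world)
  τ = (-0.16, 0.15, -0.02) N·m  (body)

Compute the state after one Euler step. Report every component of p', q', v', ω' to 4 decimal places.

p' = (-1.5960, -0.5080, 1.0360)
q' = (0.6637, -0.5107, 0.0027, 0.5465)
v' = (-1.0720, -0.1800, 1.7640)
ω' = (-0.7955, -0.0973, 1.3996)

gyro term ω×Iω = (-0.0168, -0.0392, -0.0196)
α = I⁻¹(τ − ω×Iω) = (-1.1933, 3.7840, -0.0050)
ω + α·dt = (-0.7955, -0.0973, 1.3996)
Hamilton product q⊗(0,ω) = (-1.0500000, -0.2949749, 0.0671572, 1.1899498)
q' = normalize(q + ½dt·q⊗(0,ω)) = (0.6637, -0.5107, 0.0027, 0.5465)
a = (1.6000, -1.0000, 0.8000)
new position p' = (-1.5960, -0.5080, 1.0360)
new velocity v' = (-1.0720, -0.1800, 1.7640)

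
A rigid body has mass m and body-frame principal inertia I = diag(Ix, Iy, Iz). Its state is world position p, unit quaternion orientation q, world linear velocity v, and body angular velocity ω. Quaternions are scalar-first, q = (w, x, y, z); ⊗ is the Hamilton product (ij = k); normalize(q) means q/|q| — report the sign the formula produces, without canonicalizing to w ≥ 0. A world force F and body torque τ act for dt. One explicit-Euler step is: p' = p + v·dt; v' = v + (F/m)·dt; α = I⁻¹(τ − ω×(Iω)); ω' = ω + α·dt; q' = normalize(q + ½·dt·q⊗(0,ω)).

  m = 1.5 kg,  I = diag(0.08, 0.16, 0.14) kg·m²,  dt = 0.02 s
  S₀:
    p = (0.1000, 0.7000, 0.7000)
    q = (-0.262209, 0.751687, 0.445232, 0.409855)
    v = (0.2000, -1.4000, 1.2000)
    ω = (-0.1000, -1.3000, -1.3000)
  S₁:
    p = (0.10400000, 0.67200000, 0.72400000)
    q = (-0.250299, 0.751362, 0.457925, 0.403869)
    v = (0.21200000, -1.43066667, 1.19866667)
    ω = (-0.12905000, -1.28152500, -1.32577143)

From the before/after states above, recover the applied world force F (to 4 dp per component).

Δv = v₁−v₀ = (0.01200000, -0.03066667, -0.00133333)
applied force F = (0.9000, -2.3000, -0.1000)

F = (0.9000, -2.3000, -0.1000)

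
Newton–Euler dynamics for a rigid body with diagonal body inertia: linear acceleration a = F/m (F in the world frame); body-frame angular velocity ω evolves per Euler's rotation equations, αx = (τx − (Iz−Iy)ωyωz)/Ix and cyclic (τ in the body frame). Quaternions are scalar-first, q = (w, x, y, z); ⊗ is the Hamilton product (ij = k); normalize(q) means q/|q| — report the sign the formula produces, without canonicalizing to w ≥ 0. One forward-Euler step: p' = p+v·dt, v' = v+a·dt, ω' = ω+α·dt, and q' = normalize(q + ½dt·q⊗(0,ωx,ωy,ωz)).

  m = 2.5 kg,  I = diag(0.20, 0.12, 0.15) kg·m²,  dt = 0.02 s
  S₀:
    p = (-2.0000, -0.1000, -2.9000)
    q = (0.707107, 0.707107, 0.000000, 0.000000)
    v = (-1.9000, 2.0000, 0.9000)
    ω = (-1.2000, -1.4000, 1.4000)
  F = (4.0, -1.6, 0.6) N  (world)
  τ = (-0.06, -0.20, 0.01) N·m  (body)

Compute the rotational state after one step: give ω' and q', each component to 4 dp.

ω' = (-1.2001, -1.4193, 1.4193)
q' = (0.7154, 0.6984, -0.0198, 0.0000)

(τ − ω×Iω)/I = (-0.0060, -0.9667, 0.9627)
ω + α·dt = (-1.2001, -1.4193, 1.4193)
Hamilton product q⊗(0,ω) = (0.8485284, -0.8485284, -1.9798996, 0.0000000)
q' = normalize(q + ½dt·q⊗(0,ω)) = (0.7154, 0.6984, -0.0198, 0.0000)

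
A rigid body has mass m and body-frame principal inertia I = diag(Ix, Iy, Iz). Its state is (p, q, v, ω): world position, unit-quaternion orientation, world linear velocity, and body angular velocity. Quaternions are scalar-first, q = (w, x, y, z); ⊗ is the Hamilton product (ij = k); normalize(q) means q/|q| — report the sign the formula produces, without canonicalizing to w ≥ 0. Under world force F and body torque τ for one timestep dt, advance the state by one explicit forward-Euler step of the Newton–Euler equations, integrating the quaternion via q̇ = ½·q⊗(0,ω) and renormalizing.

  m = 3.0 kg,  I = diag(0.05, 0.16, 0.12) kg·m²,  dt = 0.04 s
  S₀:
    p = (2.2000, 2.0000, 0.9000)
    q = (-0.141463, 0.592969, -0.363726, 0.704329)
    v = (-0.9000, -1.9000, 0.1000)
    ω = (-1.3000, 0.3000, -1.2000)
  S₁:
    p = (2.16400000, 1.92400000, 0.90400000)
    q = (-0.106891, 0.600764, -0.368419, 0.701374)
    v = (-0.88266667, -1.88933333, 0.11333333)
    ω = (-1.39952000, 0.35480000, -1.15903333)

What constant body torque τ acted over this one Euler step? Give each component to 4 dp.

rate change Δω = (-0.09952000, 0.05480000, 0.04096667)
precession coupling = (0.0144, -0.1092, -0.0429)
I·α + gyro = (-0.1100, 0.1100, 0.0800)

τ = (-0.1100, 0.1100, 0.0800)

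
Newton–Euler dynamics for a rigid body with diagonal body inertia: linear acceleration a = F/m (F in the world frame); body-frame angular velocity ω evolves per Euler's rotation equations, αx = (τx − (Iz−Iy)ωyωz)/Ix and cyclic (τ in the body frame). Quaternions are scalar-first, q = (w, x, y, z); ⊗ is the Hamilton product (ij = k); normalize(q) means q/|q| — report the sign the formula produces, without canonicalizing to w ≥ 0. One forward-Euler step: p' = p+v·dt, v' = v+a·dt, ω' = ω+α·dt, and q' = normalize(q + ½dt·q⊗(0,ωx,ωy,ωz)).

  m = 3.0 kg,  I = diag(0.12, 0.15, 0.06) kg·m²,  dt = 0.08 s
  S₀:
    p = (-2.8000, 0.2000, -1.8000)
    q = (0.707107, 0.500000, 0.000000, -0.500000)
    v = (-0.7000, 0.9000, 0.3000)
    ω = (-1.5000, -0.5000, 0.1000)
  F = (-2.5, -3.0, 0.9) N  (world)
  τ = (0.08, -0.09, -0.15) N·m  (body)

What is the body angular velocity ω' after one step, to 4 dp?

ω' = (-1.4497, -0.5432, -0.1300)

α = I⁻¹(τ − ω×Iω) = (0.6292, -0.5400, -2.8750)
ω' = ω + α·dt = (-1.4497, -0.5432, -0.1300)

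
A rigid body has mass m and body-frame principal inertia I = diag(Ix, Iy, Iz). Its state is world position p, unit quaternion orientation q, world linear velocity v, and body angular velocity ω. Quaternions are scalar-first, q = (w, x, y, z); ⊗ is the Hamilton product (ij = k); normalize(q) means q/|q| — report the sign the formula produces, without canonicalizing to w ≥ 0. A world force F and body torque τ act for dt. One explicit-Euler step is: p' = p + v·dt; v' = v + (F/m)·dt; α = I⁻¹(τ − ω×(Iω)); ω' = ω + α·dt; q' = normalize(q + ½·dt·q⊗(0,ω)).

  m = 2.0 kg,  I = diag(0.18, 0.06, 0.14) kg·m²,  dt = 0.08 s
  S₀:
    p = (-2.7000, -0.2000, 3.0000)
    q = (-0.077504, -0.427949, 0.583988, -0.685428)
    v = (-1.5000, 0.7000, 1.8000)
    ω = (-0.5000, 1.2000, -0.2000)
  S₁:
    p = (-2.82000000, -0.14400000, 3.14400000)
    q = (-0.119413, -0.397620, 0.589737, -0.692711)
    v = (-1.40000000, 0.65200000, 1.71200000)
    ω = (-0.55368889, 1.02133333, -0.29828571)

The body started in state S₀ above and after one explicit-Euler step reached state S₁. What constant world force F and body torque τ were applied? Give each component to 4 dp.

F = (2.5000, -1.2000, -2.2000)
τ = (-0.1400, -0.1300, -0.1000)

v₁ − v₀ = (0.10000000, -0.04800000, -0.08800000)
applied force F = (2.5000, -1.2000, -2.2000)
rate change Δω = (-0.05368889, -0.17866667, -0.09828571)
τ = I·(Δω/dt) + ω₀×(Iω₀) = (-0.1400, -0.1300, -0.1000)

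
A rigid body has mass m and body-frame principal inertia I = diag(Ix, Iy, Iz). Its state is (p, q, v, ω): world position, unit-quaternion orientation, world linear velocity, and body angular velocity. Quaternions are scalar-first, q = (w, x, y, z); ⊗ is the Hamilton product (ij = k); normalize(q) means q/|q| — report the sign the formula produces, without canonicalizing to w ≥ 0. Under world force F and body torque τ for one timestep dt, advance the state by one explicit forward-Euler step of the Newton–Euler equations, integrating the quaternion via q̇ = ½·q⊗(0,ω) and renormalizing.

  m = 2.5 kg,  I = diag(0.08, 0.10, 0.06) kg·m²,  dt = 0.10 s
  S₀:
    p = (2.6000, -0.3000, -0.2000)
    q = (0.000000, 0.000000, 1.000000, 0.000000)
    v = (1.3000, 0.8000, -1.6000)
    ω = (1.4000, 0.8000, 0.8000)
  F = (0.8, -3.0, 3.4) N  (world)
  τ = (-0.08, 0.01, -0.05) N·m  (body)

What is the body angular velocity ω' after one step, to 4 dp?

ω×(Iω) gyroscopic = (-0.0256, 0.0224, 0.0224)
angular accel α = (-0.6800, -0.1240, -1.2067)
ω + α·dt = (1.3320, 0.7876, 0.6793)

ω' = (1.3320, 0.7876, 0.6793)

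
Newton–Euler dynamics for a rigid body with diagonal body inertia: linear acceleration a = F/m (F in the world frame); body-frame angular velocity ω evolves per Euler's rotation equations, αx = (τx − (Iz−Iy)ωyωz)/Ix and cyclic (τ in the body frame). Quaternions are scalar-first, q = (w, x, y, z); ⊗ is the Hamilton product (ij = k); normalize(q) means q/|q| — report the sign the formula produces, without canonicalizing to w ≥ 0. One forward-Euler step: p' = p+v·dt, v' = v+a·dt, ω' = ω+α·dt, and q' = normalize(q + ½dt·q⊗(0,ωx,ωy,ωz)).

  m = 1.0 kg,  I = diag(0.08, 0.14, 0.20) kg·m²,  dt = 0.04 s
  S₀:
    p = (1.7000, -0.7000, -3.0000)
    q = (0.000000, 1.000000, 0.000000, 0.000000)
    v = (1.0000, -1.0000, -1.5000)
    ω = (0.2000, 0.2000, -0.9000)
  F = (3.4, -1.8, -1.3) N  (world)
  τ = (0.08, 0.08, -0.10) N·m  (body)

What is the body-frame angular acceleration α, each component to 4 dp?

α = (1.1350, 0.4171, -0.5120)

ω×(Iω) gyroscopic = (-0.0108, 0.0216, 0.0024)
(τ − ω×Iω)/I = (1.1350, 0.4171, -0.5120)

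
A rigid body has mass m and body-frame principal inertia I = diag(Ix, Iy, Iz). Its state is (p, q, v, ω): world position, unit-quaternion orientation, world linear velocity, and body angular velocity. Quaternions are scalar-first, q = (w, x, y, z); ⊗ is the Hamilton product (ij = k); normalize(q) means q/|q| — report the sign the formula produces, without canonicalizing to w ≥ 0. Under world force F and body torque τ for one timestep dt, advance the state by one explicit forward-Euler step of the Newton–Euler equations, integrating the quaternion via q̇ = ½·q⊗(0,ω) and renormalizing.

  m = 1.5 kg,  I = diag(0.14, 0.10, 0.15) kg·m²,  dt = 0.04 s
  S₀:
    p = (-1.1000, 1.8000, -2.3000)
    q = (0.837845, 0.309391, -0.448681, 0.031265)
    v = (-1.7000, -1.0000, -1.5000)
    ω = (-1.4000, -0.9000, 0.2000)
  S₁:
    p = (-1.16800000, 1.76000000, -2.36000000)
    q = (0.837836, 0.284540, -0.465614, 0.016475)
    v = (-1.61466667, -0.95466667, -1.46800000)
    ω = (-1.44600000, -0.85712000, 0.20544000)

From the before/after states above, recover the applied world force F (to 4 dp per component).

velocity change Δv = (0.08533333, 0.04533333, 0.03200000)
m·(v₁−v₀)/dt = (3.2000, 1.7000, 1.2000)

F = (3.2000, 1.7000, 1.2000)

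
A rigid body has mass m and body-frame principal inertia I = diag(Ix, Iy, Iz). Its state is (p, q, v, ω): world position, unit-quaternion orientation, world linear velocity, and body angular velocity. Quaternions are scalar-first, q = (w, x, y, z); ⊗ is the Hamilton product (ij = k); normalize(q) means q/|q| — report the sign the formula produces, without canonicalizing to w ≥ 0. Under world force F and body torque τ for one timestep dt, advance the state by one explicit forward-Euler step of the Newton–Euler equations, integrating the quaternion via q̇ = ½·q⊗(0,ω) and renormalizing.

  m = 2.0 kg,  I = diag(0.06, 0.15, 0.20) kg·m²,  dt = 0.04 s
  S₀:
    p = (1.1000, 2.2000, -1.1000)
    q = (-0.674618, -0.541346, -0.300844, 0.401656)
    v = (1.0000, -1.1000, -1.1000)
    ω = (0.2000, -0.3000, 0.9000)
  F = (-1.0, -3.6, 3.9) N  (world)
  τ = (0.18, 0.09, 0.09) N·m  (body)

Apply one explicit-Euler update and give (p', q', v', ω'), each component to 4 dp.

gyro term ω×Iω = (-0.0135, -0.0252, -0.0054)
(τ − ω×Iω)/I = (3.2250, 0.7680, 0.4770)
ω' = ω + α·dt = (0.3290, -0.2693, 0.9191)
Hamilton product q⊗(0,ω) = (-0.3434744, -0.2851864, 0.7699280, -0.3845836)
q + ½dt·q⊗(0,ω), renormalized = (-0.6814, -0.5469, -0.2854, 0.3939)
a = (-0.5000, -1.8000, 1.9500)
p' = p + v·dt = (1.1400, 2.1560, -1.1440)
v + (F/m)dt = (0.9800, -1.1720, -1.0220)

p' = (1.1400, 2.1560, -1.1440)
q' = (-0.6814, -0.5469, -0.2854, 0.3939)
v' = (0.9800, -1.1720, -1.0220)
ω' = (0.3290, -0.2693, 0.9191)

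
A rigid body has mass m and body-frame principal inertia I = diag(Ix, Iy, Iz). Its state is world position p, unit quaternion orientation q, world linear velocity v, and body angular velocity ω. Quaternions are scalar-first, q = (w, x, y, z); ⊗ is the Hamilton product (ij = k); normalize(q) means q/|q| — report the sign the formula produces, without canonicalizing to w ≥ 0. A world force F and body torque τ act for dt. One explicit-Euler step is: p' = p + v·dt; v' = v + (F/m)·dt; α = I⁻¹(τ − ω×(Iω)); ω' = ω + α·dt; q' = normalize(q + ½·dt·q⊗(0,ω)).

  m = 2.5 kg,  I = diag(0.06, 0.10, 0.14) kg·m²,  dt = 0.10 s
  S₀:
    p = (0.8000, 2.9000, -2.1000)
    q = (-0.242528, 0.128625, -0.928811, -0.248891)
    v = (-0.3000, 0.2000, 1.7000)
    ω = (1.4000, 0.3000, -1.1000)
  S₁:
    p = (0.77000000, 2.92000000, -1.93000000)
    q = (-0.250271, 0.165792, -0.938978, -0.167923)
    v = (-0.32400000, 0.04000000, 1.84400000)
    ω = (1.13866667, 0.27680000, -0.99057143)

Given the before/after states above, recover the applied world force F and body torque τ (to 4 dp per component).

Δω = ω₁−ω₀ = (-0.26133333, -0.02320000, 0.10942857)
applied torque τ = (-0.1700, 0.1000, 0.1700)
Δv = v₁−v₀ = (-0.02400000, -0.16000000, 0.14400000)
applied force F = (-0.6000, -4.0000, 3.6000)

F = (-0.6000, -4.0000, 3.6000)
τ = (-0.1700, 0.1000, 0.1700)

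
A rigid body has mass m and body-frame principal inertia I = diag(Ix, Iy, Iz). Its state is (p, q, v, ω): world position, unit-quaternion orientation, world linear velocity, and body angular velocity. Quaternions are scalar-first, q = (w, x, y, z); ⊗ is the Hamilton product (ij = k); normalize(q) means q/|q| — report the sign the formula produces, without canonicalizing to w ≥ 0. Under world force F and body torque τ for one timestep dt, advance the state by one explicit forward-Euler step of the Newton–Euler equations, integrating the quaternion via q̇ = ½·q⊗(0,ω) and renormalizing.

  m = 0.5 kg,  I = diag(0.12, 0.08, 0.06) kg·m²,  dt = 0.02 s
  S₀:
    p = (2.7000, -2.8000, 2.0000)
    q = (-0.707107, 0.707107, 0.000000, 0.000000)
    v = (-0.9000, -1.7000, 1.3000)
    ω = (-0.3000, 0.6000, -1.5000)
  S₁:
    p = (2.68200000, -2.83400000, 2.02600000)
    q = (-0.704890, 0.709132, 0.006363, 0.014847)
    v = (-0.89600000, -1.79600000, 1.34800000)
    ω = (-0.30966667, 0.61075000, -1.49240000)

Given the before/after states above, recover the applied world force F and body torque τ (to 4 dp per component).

Δω = ω₁−ω₀ = (-0.00966667, 0.01075000, 0.00760000)
τ = I·(Δω/dt) + ω₀×(Iω₀) = (-0.0400, 0.0700, 0.0300)
v₁ − v₀ = (0.00400000, -0.09600000, 0.04800000)
m·(v₁−v₀)/dt = (0.1000, -2.4000, 1.2000)

F = (0.1000, -2.4000, 1.2000)
τ = (-0.0400, 0.0700, 0.0300)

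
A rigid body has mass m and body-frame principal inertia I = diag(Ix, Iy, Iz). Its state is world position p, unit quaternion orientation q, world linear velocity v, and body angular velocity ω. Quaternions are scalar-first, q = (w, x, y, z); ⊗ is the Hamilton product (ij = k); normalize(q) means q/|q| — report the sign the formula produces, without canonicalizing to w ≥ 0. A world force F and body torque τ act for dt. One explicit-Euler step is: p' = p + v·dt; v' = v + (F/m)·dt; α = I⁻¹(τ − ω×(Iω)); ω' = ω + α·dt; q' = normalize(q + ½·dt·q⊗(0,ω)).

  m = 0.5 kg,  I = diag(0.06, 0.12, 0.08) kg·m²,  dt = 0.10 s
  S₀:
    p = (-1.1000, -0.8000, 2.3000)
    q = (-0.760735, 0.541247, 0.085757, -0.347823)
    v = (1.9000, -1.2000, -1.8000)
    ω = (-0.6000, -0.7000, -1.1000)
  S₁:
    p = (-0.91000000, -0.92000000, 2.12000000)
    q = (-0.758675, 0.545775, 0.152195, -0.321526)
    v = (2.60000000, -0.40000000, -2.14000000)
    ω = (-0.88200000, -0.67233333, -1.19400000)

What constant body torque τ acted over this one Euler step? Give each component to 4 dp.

τ = (-0.2000, 0.0200, -0.0500)

rate change Δω = (-0.28200000, 0.02766667, -0.09400000)
ω₀×(Iω₀) = (-0.0308, -0.0132, 0.0252)
τ = I·(Δω/dt) + ω₀×(Iω₀) = (-0.2000, 0.0200, -0.0500)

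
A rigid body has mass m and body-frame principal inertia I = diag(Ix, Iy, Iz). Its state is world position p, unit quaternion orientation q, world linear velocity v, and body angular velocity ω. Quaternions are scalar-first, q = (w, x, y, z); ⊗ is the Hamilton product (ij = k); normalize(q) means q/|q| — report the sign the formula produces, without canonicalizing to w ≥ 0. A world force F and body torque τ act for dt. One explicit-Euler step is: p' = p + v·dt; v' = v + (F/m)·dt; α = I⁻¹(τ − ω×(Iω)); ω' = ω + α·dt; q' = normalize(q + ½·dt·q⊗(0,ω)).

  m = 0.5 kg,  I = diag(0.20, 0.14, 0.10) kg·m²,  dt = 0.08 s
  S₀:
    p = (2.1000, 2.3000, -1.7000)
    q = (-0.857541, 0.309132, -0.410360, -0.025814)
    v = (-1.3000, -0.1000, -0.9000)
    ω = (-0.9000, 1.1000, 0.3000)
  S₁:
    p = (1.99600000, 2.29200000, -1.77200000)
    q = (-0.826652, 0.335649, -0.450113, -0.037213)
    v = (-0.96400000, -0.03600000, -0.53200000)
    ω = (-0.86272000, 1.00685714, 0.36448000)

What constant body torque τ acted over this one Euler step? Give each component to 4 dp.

Δω = ω₁−ω₀ = (0.03728000, -0.09314286, 0.06448000)
gyro term ω₀×Iω₀ = (-0.0132, -0.0270, 0.0594)
I·α + gyro = (0.0800, -0.1900, 0.1400)

τ = (0.0800, -0.1900, 0.1400)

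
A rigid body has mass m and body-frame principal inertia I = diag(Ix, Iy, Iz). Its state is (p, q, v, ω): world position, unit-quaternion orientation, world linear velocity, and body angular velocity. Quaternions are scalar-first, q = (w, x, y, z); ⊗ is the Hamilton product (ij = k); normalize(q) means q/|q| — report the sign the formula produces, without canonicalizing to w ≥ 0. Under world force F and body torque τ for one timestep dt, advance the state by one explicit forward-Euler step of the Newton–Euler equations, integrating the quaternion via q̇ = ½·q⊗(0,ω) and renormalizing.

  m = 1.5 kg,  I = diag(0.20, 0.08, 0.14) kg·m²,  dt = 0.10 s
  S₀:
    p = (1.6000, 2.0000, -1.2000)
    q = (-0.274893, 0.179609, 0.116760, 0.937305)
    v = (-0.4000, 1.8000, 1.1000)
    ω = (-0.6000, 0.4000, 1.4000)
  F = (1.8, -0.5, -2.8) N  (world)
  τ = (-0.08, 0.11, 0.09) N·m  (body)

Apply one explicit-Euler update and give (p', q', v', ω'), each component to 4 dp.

a = F/m = (1.2000, -0.3333, -1.8667)
p' = p + v·dt = (1.5600, 2.1800, -1.0900)
v' = v + a·dt = (-0.2800, 1.7667, 0.9133)
gyro term ω×Iω = (0.0336, -0.0504, 0.0288)
angular accel α = (-0.5680, 2.0050, 0.4371)
ω' = ω + α·dt = (-0.6568, 0.6005, 1.4437)
Hamilton product q⊗(0,ω) = (-1.2511656, -0.0465222, -0.9237928, -0.2429506)
q + ½dt·q⊗(0,ω), renormalized = (-0.3364, 0.1767, 0.0704, 0.9223)

p' = (1.5600, 2.1800, -1.0900)
q' = (-0.3364, 0.1767, 0.0704, 0.9223)
v' = (-0.2800, 1.7667, 0.9133)
ω' = (-0.6568, 0.6005, 1.4437)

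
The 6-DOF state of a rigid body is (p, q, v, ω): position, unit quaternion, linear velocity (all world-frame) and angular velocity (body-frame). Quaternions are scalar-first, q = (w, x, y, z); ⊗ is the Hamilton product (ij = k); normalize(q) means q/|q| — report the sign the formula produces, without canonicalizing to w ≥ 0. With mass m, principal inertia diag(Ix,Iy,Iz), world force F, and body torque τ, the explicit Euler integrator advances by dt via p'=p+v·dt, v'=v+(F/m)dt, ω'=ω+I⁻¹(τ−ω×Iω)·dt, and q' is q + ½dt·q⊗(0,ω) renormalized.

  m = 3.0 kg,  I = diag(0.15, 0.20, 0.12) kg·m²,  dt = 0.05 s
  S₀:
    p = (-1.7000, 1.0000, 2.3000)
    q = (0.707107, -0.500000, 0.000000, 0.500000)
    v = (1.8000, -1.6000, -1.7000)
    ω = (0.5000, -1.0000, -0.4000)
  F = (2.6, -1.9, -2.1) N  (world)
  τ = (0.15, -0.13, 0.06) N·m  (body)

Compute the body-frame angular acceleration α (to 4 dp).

α = (1.2133, -0.6200, 0.7083)

precession coupling ω×(Iω) = (-0.0320, -0.0060, -0.0250)
α = I⁻¹(τ − ω×Iω) = (1.2133, -0.6200, 0.7083)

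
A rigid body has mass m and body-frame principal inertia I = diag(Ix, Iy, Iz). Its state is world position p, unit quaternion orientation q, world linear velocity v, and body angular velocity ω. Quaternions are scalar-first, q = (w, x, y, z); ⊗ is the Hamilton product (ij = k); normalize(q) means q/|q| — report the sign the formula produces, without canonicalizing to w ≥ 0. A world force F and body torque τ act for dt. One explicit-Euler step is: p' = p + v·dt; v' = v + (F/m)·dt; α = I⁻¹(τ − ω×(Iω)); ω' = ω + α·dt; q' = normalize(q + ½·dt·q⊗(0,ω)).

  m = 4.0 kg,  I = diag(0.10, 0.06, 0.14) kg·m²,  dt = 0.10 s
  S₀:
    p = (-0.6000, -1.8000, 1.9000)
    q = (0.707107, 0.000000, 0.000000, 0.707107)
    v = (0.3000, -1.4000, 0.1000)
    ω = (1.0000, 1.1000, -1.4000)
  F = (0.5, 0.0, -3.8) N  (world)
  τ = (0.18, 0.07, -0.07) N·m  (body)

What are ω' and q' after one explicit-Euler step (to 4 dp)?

precession coupling ω×(Iω) = (-0.1232, 0.0560, -0.0440)
α = I⁻¹(τ − ω×Iω) = (3.0320, 0.2333, -0.1857)
ω + α·dt = (1.3032, 1.1233, -1.4186)
Hamilton product q⊗(0,ω) = (0.9899498, -0.0707107, 1.4849247, -0.9899498)
updated quaternion q' = (0.7527, -0.0035, 0.0739, 0.6542)

ω' = (1.3032, 1.1233, -1.4186)
q' = (0.7527, -0.0035, 0.0739, 0.6542)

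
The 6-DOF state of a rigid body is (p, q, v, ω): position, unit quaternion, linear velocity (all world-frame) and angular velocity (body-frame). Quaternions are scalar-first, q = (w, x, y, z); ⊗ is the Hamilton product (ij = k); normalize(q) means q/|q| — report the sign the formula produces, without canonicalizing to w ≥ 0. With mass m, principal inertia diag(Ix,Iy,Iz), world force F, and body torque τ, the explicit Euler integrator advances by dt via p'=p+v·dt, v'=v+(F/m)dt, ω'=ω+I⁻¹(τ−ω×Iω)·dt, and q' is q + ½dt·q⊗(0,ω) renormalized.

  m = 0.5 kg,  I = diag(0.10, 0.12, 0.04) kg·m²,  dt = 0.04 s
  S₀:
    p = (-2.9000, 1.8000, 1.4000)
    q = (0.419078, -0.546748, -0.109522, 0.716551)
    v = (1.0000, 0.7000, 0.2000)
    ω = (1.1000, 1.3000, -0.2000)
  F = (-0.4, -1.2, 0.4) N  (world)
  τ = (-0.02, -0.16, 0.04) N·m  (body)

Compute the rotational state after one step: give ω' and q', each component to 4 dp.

ω' = (1.0837, 1.2511, -0.1886)
q' = (0.4366, -0.5554, -0.0850, 0.7027)

precession coupling ω×(Iω) = (0.0208, -0.0132, 0.0286)
α = I⁻¹(τ − ω×Iω) = (-0.4080, -1.2233, 0.2850)
ω + α·dt = (1.0837, 1.2511, -0.1886)
2q̇ = q⊗(0,ω) = (0.8871116, -0.4486261, 1.2236579, -0.6741138)
q + ½dt·q⊗(0,ω), renormalized = (0.4366, -0.5554, -0.0850, 0.7027)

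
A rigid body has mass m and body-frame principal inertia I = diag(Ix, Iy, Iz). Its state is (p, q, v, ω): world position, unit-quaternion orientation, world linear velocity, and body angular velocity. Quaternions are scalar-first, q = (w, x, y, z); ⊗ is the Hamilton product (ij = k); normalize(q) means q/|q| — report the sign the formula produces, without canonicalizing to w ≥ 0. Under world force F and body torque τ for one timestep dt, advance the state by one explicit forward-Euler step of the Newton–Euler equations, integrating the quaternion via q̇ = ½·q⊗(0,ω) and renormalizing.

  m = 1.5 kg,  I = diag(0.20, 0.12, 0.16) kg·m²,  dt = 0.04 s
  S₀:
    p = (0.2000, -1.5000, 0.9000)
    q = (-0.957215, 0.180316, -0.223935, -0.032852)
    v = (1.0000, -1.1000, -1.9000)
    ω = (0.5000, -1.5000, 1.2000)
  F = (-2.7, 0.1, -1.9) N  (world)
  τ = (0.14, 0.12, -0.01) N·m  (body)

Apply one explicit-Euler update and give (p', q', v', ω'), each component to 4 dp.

p' = (0.2400, -1.5440, 0.8240)
q' = (-0.9642, 0.1643, -0.1997, -0.0589)
v' = (0.9280, -1.0973, -1.9507)
ω' = (0.5424, -1.4680, 1.1825)

new position p' = (0.2400, -1.5440, 0.8240)
new velocity v' = (0.9280, -1.0973, -1.9507)
angular accel α = (1.0600, 0.8000, -0.4375)
new body rate ω' = (0.5424, -1.4680, 1.1825)
q⊗(0,ω) = (-0.3866381, -0.7966075, 1.2030173, -1.3071645)
q + ½dt·q⊗(0,ω), renormalized = (-0.9642, 0.1643, -0.1997, -0.0589)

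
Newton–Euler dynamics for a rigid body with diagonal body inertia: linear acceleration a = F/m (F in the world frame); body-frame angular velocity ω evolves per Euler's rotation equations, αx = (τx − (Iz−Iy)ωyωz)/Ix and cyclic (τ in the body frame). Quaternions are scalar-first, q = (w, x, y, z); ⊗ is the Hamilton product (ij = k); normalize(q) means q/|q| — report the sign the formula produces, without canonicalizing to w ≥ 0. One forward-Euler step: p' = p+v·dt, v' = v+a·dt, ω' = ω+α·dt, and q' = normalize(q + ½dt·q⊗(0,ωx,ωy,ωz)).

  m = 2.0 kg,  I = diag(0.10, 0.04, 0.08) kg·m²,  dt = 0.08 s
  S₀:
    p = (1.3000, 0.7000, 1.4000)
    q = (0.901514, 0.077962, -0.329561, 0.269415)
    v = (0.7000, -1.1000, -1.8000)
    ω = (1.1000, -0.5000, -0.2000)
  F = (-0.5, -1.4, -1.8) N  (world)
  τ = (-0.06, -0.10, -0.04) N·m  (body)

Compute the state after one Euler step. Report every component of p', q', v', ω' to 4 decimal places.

angular accel α = (-0.6400, -2.3900, -0.9125)
ω + α·dt = (1.0488, -0.6912, -0.2730)
Hamilton product q⊗(0,ω) = (-0.1966557, 1.1922851, -0.1388081, 0.1432333)
updated quaternion q' = (0.8926, 0.1255, -0.3347, 0.2748)
new position p' = (1.3560, 0.6120, 1.2560)
v' = v + a·dt = (0.6800, -1.1560, -1.8720)

p' = (1.3560, 0.6120, 1.2560)
q' = (0.8926, 0.1255, -0.3347, 0.2748)
v' = (0.6800, -1.1560, -1.8720)
ω' = (1.0488, -0.6912, -0.2730)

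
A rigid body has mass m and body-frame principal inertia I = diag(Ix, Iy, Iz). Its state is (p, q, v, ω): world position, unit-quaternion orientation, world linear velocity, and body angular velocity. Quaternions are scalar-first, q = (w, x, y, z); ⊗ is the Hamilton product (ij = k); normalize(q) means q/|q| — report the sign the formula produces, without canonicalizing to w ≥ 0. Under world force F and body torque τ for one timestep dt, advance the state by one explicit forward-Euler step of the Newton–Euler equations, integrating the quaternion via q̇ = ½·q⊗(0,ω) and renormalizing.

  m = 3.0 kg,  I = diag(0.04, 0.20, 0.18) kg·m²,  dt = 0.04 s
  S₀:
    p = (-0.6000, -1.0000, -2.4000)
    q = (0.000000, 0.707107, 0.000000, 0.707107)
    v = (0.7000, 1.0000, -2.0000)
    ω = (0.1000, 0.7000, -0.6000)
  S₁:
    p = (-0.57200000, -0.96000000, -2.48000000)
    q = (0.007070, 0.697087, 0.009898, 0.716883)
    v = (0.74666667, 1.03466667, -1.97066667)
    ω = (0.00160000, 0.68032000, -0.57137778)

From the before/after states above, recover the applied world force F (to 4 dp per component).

F = (3.5000, 2.6000, 2.2000)

v₁ − v₀ = (0.04666667, 0.03466667, 0.02933333)
applied force F = (3.5000, 2.6000, 2.2000)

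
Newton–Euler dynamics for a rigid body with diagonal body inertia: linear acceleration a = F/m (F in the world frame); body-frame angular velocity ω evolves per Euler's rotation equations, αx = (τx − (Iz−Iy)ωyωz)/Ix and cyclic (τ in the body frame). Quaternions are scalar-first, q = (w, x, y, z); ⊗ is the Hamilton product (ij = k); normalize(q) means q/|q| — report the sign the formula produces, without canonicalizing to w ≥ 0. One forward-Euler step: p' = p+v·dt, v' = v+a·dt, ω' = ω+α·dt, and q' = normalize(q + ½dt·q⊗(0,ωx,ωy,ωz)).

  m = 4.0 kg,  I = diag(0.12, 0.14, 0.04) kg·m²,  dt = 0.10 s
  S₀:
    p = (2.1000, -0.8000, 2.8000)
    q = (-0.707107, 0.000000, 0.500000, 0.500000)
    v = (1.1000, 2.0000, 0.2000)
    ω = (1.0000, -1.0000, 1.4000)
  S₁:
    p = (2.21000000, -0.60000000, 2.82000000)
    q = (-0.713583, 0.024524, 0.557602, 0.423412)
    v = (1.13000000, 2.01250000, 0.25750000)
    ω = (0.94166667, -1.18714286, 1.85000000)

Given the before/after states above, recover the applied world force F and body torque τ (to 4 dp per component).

F = (1.2000, 0.5000, 2.3000)
τ = (0.0700, -0.1500, 0.1600)

rate change Δω = (-0.05833333, -0.18714286, 0.45000000)
precession coupling = (0.1400, 0.1120, -0.0200)
applied torque τ = (0.0700, -0.1500, 0.1600)
v₁ − v₀ = (0.03000000, 0.01250000, 0.05750000)
m·(v₁−v₀)/dt = (1.2000, 0.5000, 2.3000)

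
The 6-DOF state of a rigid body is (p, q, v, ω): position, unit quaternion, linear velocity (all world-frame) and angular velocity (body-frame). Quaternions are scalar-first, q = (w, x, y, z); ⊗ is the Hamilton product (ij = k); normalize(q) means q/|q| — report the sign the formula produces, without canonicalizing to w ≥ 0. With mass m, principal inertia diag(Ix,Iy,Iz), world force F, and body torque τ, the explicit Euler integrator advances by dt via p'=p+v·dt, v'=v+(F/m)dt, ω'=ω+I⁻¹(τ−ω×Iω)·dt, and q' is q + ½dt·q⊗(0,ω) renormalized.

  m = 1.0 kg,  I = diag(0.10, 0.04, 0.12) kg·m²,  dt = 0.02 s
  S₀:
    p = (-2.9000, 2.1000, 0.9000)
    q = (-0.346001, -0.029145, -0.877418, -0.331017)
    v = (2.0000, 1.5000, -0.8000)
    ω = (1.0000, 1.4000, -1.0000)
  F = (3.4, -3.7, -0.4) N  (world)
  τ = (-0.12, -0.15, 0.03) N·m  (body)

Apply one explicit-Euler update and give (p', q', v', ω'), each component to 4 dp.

new position p' = (-2.8600, 2.1300, 0.8840)
v' = v + a·dt = (2.0680, 1.4260, -0.8080)
α = I⁻¹(τ − ω×Iω) = (-0.0800, -4.2500, 0.9500)
new body rate ω' = (0.9984, 1.3150, -0.9810)
q⊗(0,ω) = (0.9265132, 0.9948408, -0.8445634, 1.1826160)
q' = normalize(q + ½dt·q⊗(0,ω)) = (-0.3367, -0.0192, -0.8857, -0.3191)

p' = (-2.8600, 2.1300, 0.8840)
q' = (-0.3367, -0.0192, -0.8857, -0.3191)
v' = (2.0680, 1.4260, -0.8080)
ω' = (0.9984, 1.3150, -0.9810)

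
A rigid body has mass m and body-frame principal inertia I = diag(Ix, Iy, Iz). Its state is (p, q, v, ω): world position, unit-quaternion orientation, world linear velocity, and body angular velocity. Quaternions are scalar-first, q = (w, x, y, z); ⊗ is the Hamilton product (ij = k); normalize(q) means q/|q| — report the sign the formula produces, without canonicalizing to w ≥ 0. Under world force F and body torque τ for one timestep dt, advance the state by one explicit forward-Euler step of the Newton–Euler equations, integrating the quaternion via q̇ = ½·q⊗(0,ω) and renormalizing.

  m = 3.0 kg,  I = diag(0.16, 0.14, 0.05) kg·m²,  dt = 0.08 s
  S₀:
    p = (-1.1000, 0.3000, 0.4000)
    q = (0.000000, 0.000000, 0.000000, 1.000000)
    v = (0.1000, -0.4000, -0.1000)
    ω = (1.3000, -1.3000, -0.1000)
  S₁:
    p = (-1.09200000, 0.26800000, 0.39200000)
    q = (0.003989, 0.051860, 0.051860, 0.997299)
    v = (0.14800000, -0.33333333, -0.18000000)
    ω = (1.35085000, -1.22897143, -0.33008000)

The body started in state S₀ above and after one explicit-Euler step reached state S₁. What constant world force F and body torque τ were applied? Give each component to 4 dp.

ω₁ − ω₀ = (0.05085000, 0.07102857, -0.23008000)
applied torque τ = (0.0900, 0.1100, -0.1100)
Δv = v₁−v₀ = (0.04800000, 0.06666667, -0.08000000)
m·(v₁−v₀)/dt = (1.8000, 2.5000, -3.0000)

F = (1.8000, 2.5000, -3.0000)
τ = (0.0900, 0.1100, -0.1100)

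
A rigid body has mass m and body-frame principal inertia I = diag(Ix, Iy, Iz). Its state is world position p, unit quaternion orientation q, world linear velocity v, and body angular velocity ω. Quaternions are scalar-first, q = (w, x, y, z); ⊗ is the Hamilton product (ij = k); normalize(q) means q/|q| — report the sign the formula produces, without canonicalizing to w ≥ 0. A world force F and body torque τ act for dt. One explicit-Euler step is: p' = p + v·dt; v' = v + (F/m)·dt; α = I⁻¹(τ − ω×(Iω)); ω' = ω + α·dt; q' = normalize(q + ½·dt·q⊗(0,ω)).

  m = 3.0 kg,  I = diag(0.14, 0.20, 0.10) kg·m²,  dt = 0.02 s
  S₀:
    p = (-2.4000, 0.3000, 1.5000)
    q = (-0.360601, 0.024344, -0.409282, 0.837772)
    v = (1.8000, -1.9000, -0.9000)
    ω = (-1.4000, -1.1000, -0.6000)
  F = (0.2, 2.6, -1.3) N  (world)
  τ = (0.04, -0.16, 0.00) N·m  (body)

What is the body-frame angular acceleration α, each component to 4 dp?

α = (0.7571, -0.9680, -0.9240)

precession coupling ω×(Iω) = (-0.0660, 0.0336, 0.0924)
angular accel α = (0.7571, -0.9680, -0.9240)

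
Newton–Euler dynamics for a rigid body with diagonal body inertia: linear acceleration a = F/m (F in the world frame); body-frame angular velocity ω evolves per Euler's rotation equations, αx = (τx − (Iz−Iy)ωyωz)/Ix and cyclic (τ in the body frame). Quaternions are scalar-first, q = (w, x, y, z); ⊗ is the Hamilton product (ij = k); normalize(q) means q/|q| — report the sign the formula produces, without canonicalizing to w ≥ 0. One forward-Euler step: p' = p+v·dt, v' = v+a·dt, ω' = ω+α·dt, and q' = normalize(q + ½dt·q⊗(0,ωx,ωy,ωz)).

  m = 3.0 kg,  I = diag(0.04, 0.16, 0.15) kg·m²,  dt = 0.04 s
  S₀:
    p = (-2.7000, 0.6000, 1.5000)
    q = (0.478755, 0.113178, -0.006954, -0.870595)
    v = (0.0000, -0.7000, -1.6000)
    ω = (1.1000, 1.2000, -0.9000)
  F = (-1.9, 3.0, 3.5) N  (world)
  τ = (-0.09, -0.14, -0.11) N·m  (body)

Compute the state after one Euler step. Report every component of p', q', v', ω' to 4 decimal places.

p' = (-2.7000, 0.5720, 1.4360)
q' = (0.4604, 0.1446, -0.0126, -0.8757)
v' = (-0.0253, -0.6600, -1.5533)
ω' = (0.9992, 1.1378, -0.9716)

α = I⁻¹(τ − ω×Iω) = (-2.5200, -1.5556, -1.7893)
ω + α·dt = (0.9992, 1.1378, -0.9716)
q⊗(0,ω) = (-0.8996865, 1.5776031, -0.2812883, -0.2874165)
q' = normalize(q + ½dt·q⊗(0,ω)) = (0.4604, 0.1446, -0.0126, -0.8757)
p + v·dt = (-2.7000, 0.5720, 1.4360)
new velocity v' = (-0.0253, -0.6600, -1.5533)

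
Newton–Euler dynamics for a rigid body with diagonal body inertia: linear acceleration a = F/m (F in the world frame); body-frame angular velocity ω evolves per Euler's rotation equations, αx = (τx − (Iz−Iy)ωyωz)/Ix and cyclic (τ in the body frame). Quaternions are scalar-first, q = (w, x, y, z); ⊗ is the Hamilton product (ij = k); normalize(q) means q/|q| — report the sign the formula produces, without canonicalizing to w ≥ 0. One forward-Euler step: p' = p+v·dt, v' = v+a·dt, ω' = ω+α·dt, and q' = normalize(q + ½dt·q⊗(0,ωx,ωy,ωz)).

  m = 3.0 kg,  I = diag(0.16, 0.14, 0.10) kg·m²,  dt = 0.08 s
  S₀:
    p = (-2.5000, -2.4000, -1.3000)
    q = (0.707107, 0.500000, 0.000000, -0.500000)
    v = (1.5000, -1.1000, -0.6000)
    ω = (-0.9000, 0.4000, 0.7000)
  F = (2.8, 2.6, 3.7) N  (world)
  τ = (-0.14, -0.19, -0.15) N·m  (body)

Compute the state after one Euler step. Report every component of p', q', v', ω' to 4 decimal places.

linear accel F/m = (0.9333, 0.8667, 1.2333)
new position p' = (-2.3800, -2.4880, -1.3480)
new velocity v' = (1.5747, -1.0307, -0.5013)
gyro term ω×Iω = (-0.0112, -0.0378, 0.0072)
(τ − ω×Iω)/I = (-0.8050, -1.0871, -1.5720)
new body rate ω' = (-0.9644, 0.3130, 0.5742)
Hamilton product q⊗(0,ω) = (0.8000000, -0.4363963, 0.3828428, 0.6949749)
q' = normalize(q + ½dt·q⊗(0,ω)) = (0.7382, 0.4820, 0.0153, -0.4717)

p' = (-2.3800, -2.4880, -1.3480)
q' = (0.7382, 0.4820, 0.0153, -0.4717)
v' = (1.5747, -1.0307, -0.5013)
ω' = (-0.9644, 0.3130, 0.5742)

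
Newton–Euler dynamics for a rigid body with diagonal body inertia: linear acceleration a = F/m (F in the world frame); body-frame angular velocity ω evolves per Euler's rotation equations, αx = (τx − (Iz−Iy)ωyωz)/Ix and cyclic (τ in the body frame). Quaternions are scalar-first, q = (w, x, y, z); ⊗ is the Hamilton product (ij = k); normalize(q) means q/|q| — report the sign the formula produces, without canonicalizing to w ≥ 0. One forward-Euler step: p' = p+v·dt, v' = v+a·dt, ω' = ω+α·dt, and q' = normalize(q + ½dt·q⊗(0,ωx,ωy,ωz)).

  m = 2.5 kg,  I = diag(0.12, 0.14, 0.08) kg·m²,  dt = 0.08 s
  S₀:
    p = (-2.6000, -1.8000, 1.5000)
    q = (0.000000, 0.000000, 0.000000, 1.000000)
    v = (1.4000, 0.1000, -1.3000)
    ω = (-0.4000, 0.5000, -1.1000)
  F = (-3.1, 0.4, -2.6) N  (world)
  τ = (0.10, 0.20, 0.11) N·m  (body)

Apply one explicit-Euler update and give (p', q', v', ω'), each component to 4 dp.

a = F/m = (-1.2400, 0.1600, -1.0400)
p' = p + v·dt = (-2.4880, -1.7920, 1.3960)
v' = v + a·dt = (1.3008, 0.1128, -1.3832)
angular accel α = (0.5583, 1.3029, 1.4250)
ω + α·dt = (-0.3553, 0.6042, -0.9860)
2q̇ = q⊗(0,ω) = (1.1000000, -0.5000000, -0.4000000, 0.0000000)
updated quaternion q' = (0.0439, -0.0200, -0.0160, 0.9987)

p' = (-2.4880, -1.7920, 1.3960)
q' = (0.0439, -0.0200, -0.0160, 0.9987)
v' = (1.3008, 0.1128, -1.3832)
ω' = (-0.3553, 0.6042, -0.9860)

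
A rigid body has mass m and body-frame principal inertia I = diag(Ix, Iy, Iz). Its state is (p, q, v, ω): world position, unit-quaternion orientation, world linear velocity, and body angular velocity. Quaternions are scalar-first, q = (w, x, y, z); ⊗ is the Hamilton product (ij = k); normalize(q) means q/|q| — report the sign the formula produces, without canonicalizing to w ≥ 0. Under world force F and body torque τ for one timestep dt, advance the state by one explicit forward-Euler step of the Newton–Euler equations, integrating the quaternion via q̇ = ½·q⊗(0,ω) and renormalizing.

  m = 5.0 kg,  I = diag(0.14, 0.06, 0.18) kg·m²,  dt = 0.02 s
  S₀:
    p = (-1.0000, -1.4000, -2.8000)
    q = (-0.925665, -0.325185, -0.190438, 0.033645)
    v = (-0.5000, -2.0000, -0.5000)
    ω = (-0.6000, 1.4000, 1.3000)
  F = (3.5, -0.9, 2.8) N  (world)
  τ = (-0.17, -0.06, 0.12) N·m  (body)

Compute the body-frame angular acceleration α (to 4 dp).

ω×(Iω) gyroscopic = (0.2184, 0.0312, 0.0672)
α = I⁻¹(τ − ω×Iω) = (-2.7743, -1.5200, 0.2933)

α = (-2.7743, -1.5200, 0.2933)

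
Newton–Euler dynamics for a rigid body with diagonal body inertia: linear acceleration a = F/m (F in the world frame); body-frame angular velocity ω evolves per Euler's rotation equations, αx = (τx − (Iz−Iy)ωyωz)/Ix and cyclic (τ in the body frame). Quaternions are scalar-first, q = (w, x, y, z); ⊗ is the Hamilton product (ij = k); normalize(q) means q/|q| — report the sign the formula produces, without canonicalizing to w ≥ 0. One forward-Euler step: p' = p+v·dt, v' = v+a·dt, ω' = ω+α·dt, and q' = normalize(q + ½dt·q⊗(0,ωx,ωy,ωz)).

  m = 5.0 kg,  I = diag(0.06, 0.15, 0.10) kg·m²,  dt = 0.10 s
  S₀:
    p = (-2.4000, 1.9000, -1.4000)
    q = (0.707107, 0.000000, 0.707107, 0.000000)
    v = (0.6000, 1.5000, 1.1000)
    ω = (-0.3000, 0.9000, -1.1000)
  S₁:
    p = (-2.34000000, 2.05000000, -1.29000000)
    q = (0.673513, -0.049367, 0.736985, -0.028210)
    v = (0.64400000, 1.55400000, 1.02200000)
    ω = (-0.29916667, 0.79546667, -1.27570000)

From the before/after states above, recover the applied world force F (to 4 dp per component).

Δv = v₁−v₀ = (0.04400000, 0.05400000, -0.07800000)
m·(v₁−v₀)/dt = (2.2000, 2.7000, -3.9000)

F = (2.2000, 2.7000, -3.9000)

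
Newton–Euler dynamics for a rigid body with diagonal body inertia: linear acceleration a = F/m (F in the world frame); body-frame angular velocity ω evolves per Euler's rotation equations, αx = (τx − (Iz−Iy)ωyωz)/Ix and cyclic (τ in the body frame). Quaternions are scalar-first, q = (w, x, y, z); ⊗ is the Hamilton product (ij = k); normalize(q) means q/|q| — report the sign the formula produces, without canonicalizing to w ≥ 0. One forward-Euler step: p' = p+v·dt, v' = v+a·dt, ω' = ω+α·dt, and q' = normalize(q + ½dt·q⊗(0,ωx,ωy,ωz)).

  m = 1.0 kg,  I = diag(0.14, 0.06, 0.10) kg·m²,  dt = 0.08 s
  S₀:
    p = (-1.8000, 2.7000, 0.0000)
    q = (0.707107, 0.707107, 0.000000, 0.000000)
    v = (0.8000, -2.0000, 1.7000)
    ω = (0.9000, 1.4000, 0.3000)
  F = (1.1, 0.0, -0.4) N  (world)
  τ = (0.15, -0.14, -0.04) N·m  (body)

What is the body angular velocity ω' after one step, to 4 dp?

ω' = (0.9761, 1.1989, 0.3486)

ω×(Iω) gyroscopic = (0.0168, 0.0108, -0.1008)
angular accel α = (0.9514, -2.5133, 0.6080)
new body rate ω' = (0.9761, 1.1989, 0.3486)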